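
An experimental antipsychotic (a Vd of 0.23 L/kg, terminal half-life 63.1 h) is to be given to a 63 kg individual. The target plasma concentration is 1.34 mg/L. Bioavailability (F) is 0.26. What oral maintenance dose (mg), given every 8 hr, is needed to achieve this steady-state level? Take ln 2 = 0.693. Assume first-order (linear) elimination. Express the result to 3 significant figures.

Total Vd = 0.23 × 63 = 14.49 L
k = 0.693/63.1 = 0.01098 h⁻¹, so CL = k·Vd = 0.01098 × 14.49 = 0.1591 L/h
D = CL × Css × τ / F = 0.1591 × 1.34 × 8 / 0.26 = 6.560 mg

6.56 mg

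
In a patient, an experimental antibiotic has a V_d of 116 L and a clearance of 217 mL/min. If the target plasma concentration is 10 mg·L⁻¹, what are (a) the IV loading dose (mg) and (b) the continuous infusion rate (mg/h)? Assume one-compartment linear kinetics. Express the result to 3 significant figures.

(a) 1160 mg; (b) 130 mg/h

LD = Vd · C_target = 116.0 × 10 = 1160 mg
CL = 217 mL/min = 217 × 0.06 = 13.02 L/h
Infusion rate = 13.02 L/h × 10 mg/L = 130.2 mg/h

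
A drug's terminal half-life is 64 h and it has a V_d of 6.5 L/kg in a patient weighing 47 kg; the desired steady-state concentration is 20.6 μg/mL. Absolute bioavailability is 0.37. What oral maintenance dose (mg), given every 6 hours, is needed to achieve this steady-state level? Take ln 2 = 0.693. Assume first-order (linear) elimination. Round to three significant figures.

Vd(total) = 47 kg × 6.5 L/kg = 305.5 L
CL = ln 2 · Vd / t½ = 0.693 × 305.5 / 64 = 3.308 L/h
D = CL × Css × τ / F = 3.308 × 20.6 × 6 / 0.37 = 1105 mg

1110 mg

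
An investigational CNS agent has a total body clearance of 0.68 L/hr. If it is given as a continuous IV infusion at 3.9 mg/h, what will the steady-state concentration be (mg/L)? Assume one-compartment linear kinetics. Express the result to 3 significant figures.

5.74 mg/L

Css = rate / CL = 3.9 / 0.6800 = 5.735 mg/L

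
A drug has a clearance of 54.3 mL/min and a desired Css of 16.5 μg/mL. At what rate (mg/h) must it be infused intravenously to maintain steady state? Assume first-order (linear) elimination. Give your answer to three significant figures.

53.8 mg/h

CL = 54.3 mL/min = 54.3 × 0.06 = 3.258 L/h
R₀ = 3.258 × 16.5 = 53.76 mg/h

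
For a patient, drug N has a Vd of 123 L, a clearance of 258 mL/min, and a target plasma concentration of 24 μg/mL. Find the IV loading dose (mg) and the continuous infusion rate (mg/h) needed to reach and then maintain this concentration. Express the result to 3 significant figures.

Loading: fill Vd to C_target → 123.0 L × 24 mg/L = 2952 mg
CL = 258 mL/min × 60/1000 = 15.48 L/h
Infusion rate = 15.48 L/h × 24 mg/L = 371.5 mg/h

(a) 2950 mg; (b) 372 mg/h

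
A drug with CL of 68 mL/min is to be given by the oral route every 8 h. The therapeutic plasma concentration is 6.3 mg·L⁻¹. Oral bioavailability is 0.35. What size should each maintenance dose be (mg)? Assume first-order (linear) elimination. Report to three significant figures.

CL = 68 mL/min × 60/1000 = 4.080 L/h
D = CL × Css × τ / F = 4.080 × 6.3 × 8 / 0.35 = 587.5 mg

588 mg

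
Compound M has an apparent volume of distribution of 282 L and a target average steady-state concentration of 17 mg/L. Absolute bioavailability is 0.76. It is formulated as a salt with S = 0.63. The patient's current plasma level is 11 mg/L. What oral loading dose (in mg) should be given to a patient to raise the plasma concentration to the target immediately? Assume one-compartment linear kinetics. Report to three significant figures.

Concentration deficit ΔC = 17 − 11 = 6.000 mg/L
LD = Vd × ΔC / F / S = 282.0 × 6.000 / 0.76 / 0.63 = 3534 mg

3530 mg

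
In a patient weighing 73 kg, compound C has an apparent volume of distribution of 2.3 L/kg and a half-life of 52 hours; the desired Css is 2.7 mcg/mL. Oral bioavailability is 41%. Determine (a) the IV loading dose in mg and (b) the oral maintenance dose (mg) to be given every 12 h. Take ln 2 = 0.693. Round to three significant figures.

(a) 453 mg; (b) 177 mg

Vd = 2.3 L/kg × 73 kg = 167.9 L
LD = Vd × C = 167.9 × 2.7 = 453.3 mg
CL = 0.693 × Vd / t½ = 0.693 × 167.9 / 52 = 2.238 L/h
D = CL × Css × τ / F = 2.238 × 2.7 × 12 / 0.41 = 176.9 mg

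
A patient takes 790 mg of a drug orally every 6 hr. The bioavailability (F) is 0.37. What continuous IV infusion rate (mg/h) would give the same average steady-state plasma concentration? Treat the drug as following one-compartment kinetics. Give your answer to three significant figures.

Equivalent systemic input: infusion rate = F·D/τ.
Rate = 0.37 × 790 / 6 = 48.72 mg/h

48.7 mg/h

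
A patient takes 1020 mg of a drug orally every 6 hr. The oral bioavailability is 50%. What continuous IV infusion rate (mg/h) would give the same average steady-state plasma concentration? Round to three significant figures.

85.0 mg/h

Equivalent systemic input: infusion rate = F·D/τ.
Rate = 0.5 × 1020 / 6 = 85.00 mg/h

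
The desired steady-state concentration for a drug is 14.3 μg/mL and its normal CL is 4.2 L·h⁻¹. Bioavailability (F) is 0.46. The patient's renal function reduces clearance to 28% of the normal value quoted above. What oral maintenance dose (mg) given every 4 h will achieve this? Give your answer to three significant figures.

146 mg

Patient clearance = 0.28 × 4.200 = 1.176 L/h
D = CL × Css × τ / F = 1.176 × 14.3 × 4 / 0.46 = 146.2 mg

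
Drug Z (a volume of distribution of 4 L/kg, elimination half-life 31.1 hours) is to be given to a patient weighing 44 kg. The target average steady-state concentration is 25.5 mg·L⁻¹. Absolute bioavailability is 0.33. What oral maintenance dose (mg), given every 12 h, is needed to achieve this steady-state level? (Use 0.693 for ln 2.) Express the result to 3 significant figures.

Total Vd = 4 × 44 = 176.0 L
CL = 0.693 × Vd / t½ = 0.693 × 176.0 / 31.1 = 3.922 L/h
D = CL × Css × τ / F = 3.922 × 25.5 × 12 / 0.33 = 3637 mg

3640 mg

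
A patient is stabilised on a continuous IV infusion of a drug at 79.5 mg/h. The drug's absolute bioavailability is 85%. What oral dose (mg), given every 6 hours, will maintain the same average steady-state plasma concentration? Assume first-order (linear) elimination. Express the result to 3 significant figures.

To maintain the same Css, the systemic dosing rate must be unchanged: F·D/τ = infusion rate.
D = rate × τ / F = 79.5 × 6 / 0.85 = 561.2 mg

561 mg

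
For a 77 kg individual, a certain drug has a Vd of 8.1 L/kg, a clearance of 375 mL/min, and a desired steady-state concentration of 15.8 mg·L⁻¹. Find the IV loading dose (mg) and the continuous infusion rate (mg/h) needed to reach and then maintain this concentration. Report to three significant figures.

Vd = 8.1 L/kg × 77 kg = 623.7 L
Loading: fill Vd to C_target → 623.7 L × 15.8 mg/L = 9854 mg
Convert clearance: 375 mL/min × 60 min/h ÷ 1000 mL/L = 22.50 L/h
Infusion rate = 22.50 L/h × 15.8 mg/L = 355.5 mg/h

(a) 9850 mg; (b) 356 mg/h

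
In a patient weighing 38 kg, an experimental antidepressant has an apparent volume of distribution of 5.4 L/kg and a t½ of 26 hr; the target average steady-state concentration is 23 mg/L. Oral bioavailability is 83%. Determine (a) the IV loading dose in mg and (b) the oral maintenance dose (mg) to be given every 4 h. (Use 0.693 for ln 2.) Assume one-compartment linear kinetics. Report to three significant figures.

Vd = 5.4 L/kg × 38 kg = 205.2 L
LD = Vd × C = 205.2 × 23 = 4720 mg
CL = 0.693 × Vd / t½ = 0.693 × 205.2 / 26 = 5.469 L/h
D = CL × Css × τ / F = 5.469 × 23 × 4 / 0.83 = 606.2 mg

(a) 4720 mg; (b) 606 mg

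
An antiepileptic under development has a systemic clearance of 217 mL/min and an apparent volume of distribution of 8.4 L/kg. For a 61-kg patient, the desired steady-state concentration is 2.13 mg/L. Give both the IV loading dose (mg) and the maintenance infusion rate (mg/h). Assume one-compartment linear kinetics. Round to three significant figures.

Vd = 8.4 L/kg × 61 kg = 512.4 L
Loading: fill Vd to C_target → 512.4 L × 2.13 mg/L = 1091 mg
CL = 217 mL/min × 60/1000 = 13.02 L/h
Infusion rate = 13.02 L/h × 2.13 mg/L = 27.73 mg/h

(a) 1090 mg; (b) 27.7 mg/h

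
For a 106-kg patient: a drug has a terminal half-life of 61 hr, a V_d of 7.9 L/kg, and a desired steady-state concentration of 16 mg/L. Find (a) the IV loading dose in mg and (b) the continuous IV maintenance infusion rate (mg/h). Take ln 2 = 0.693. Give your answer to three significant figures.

(a) 13400 mg; (b) 152 mg/h

Total Vd = 7.9 × 106 = 837.4 L
LD = Vd × C = 837.4 × 16 = 13400 mg
CL = 0.693 × Vd / t½ = 0.693 × 837.4 / 61 = 9.513 L/h
Infusion rate = CL × Css = 9.513 × 16 = 152.2 mg/h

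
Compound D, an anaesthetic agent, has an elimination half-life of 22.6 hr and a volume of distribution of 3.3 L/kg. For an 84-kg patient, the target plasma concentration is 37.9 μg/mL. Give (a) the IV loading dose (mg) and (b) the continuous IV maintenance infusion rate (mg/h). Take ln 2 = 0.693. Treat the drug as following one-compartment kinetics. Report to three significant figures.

(a) 10500 mg; (b) 322 mg/h

Vd(total) = 84 kg × 3.3 L/kg = 277.2 L
LD = Vd × C = 277.2 × 37.9 = 10510 mg
CL = 0.693 × Vd / t½ = 0.693 × 277.2 / 22.6 = 8.500 L/h
Infusion rate = CL × Css = 8.500 × 37.9 = 322.2 mg/h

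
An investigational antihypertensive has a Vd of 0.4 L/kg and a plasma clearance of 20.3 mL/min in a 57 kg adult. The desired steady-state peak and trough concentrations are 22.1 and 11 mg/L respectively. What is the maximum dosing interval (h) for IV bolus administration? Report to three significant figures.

Vd = 0.4 L/kg × 57 kg = 22.80 L
Convert clearance: 20.3 mL/min × 60 min/h ÷ 1000 mL/L = 1.218 L/h
k = CL / Vd = 1.218 / 22.80 = 0.05342 h⁻¹
Between IV bolus doses, concentration decays as C = C₀·e^(−kτ), so C_peak/C_trough = e^(kτ).
τ_max = ln(C_peak/C_trough) / k = ln(22.1/11) / 0.05342 = 0.6977 / 0.05342 = 13.06 h

13.1 h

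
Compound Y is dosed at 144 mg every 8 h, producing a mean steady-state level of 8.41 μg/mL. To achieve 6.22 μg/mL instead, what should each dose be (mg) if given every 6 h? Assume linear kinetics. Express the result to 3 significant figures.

79.9 mg

For first-order elimination, Css ∝ F·D/(CL·τ); F and CL are unchanged, so Css ∝ D/τ.
D₂ = D₁ × (Css,target / Css,current) × (τ₂/τ₁) = 144 × (6.22/8.41) × (6/8) = 79.88 mg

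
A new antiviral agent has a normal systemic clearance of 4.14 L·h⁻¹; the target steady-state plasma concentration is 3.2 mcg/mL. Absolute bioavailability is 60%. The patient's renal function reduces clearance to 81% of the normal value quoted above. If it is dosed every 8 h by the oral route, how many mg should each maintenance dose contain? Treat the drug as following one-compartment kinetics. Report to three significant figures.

Patient clearance = 0.81 × 4.140 = 3.353 L/h
D = CL × Css × τ / F = 3.353 × 3.2 × 8 / 0.6 = 143.1 mg

143 mg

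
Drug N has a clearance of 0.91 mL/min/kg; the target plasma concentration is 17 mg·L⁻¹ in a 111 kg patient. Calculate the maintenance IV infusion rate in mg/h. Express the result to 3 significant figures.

103 mg/h

CL = 0.91 mL/min/kg × 111 kg = 101.0 mL/min = 101.0 × 60/1000 = 6.060 L/h
R₀ = 6.060 × 17 = 103.0 mg/h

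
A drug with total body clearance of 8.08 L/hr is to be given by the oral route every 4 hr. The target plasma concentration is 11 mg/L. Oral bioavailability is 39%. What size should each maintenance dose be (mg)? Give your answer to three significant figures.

912 mg

D = CL × Css × τ / F = 8.080 × 11 × 4 / 0.39 = 911.6 mg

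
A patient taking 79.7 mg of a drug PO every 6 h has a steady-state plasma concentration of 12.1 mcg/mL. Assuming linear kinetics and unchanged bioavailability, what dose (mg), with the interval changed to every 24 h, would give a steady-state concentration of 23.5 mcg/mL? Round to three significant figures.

For first-order elimination, Css ∝ F·D/(CL·τ); F and CL are unchanged, so Css ∝ D/τ.
D₂ = D₁ × (Css,target / Css,current) × (τ₂/τ₁) = 79.7 × (23.5/12.1) × (24/6) = 619.2 mg

619 mg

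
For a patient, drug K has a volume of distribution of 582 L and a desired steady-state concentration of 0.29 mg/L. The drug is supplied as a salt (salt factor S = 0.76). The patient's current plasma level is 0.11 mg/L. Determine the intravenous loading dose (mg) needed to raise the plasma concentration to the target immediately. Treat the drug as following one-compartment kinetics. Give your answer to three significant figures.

138 mg

Concentration deficit ΔC = 0.29 − 0.11 = 0.1800 mg/L
LD = Vd × ΔC / S = 582.0 × 0.1800 / 0.76 = 137.8 mg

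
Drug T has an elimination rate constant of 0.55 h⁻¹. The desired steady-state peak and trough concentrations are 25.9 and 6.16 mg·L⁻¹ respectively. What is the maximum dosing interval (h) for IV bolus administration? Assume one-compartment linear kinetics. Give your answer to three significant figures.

Between IV bolus doses, concentration decays as C = C₀·e^(−kτ), so C_peak/C_trough = e^(kτ).
τ_max = ln(C_peak/C_trough) / k = ln(25.9/6.16) / 0.5500 = 1.436 / 0.5500 = 2.611 h

2.61 h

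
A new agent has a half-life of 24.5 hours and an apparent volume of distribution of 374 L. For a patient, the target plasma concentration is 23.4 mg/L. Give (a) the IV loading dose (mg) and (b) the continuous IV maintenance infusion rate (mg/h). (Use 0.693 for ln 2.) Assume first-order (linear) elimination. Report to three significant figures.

LD = Vd × C = 374.0 × 23.4 = 8752 mg
CL = 0.693 × Vd / t½ = 0.693 × 374.0 / 24.5 = 10.58 L/h
Infusion rate = CL × Css = 10.58 × 23.4 = 247.6 mg/h

(a) 8750 mg; (b) 248 mg/h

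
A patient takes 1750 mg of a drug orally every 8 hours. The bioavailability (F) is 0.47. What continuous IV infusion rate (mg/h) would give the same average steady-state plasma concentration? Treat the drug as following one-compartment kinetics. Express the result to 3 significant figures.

Equivalent systemic input: infusion rate = F·D/τ.
Rate = 0.47 × 1750 / 8 = 102.8 mg/h

103 mg/h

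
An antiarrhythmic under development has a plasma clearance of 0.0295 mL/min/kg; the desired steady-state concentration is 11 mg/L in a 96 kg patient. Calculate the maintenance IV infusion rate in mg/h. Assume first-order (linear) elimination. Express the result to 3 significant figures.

1.87 mg/h

CL = 0.0295 mL/min/kg × 96 kg = 2.832 mL/min = 2.832 × 60/1000 = 0.1699 L/h
Rate = CL × Css = 0.1699 × 11 = 1.869 mg/h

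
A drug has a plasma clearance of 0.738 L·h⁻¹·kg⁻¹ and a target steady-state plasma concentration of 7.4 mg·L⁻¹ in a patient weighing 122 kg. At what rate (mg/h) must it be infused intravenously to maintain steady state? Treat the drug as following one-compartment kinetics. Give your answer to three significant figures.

CL = 0.738 L·h⁻¹·kg⁻¹ × 122 kg = 90.04 L/h
At steady state, infusion rate equals elimination rate: rate in = CL × Css.
R₀ = 90.04 × 7.4 = 666.3 mg/h

666 mg/h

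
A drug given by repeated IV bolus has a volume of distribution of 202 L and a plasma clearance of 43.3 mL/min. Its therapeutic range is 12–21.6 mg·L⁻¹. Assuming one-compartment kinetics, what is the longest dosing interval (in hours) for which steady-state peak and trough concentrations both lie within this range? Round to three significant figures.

Convert clearance: 43.3 mL/min × 60 min/h ÷ 1000 mL/L = 2.598 L/h
k = CL / Vd = 2.598 / 202.0 = 0.01286 h⁻¹
Between IV bolus doses, concentration decays as C = C₀·e^(−kτ), so C_peak/C_trough = e^(kτ).
τ_max = ln(C_peak/C_trough) / k = ln(21.6/12) / 0.01286 = 0.5878 / 0.01286 = 45.71 h

45.7 h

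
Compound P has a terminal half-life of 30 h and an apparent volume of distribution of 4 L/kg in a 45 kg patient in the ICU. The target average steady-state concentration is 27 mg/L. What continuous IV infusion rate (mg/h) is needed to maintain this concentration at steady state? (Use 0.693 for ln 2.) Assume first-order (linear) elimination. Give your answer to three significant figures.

112 mg/h

Vd(total) = 45 kg × 4 L/kg = 180.0 L
CL = 0.693 × Vd / t½ = 0.693 × 180.0 / 30 = 4.158 L/h
Infusion rate = CL × Css = 4.158 × 27 = 112.3 mg/h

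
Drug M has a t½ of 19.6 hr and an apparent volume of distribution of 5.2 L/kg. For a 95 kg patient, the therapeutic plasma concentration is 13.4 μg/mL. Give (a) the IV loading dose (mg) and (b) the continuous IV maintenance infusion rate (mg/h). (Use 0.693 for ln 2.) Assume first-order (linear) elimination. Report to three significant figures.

Vd = 5.2 L/kg × 95 kg = 494.0 L
LD = Vd × C = 494.0 × 13.4 = 6620 mg
CL = 0.693 × Vd / t½ = 0.693 × 494.0 / 19.6 = 17.47 L/h
Infusion rate = CL × Css = 17.47 × 13.4 = 234.1 mg/h

(a) 6620 mg; (b) 234 mg/h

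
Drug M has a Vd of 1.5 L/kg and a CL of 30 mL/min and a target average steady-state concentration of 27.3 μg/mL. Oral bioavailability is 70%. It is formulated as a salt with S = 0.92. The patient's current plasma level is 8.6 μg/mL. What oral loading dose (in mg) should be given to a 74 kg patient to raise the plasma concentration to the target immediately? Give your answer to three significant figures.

3220 mg

Vd = 1.5 L/kg × 74 kg = 111.0 L
Concentration deficit ΔC = 27.3 − 8.6 = 18.70 mg/L
LD = Vd × ΔC / F / S = 111.0 × 18.70 / 0.7 / 0.92 = 3223 mg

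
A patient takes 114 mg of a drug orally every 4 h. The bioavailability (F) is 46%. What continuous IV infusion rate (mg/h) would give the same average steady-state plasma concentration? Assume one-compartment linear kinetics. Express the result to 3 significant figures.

Equivalent systemic input: infusion rate = F·D/τ.
Rate = 0.46 × 114 / 4 = 13.11 mg/h

13.1 mg/h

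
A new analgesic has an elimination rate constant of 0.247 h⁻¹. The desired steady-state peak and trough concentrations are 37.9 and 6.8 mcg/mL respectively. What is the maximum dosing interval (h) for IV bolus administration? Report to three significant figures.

6.96 h

Between IV bolus doses, concentration decays as C = C₀·e^(−kτ), so C_peak/C_trough = e^(kτ).
τ_max = ln(C_peak/C_trough) / k = ln(37.9/6.8) / 0.2470 = 1.718 / 0.2470 = 6.955 h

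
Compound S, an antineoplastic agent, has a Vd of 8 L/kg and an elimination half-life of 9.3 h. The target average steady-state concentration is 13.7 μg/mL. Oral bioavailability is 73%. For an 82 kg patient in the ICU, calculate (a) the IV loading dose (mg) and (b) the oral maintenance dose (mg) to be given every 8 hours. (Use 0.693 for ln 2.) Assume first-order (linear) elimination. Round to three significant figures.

(a) 8990 mg; (b) 7340 mg

Total Vd = 8 × 82 = 656.0 L
LD = Vd × C = 656.0 × 13.7 = 8987 mg
CL = 0.693 × Vd / t½ = 0.693 × 656.0 / 9.3 = 48.88 L/h
D = CL × Css × τ / F = 48.88 × 13.7 × 8 / 0.73 = 7339 mg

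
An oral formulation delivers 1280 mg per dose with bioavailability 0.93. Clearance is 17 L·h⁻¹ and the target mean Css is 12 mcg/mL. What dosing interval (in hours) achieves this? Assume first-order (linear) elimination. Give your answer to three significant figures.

F·D/τ = CL·Css → τ = F·D / (CL·Css).
τ = 0.93 × 1280 / (17 × 12) = 5.835 h

5.84 h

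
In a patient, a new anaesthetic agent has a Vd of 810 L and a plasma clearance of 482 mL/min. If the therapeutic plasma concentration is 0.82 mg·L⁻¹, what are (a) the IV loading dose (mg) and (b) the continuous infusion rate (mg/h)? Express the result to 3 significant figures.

LD = Vd · C_target = 810.0 × 0.82 = 664.2 mg
CL = 482 mL/min = 482 × 0.06 = 28.92 L/h
Maintenance: replace elimination → rate = CL × Css = 28.92 × 0.82 = 23.71 mg/h

(a) 664 mg; (b) 23.7 mg/h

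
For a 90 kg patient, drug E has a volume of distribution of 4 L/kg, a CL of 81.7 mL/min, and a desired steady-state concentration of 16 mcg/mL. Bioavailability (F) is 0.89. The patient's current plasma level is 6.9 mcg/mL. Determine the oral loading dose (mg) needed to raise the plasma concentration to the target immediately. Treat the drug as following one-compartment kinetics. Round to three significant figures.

Vd = 4 L/kg × 90 kg = 360.0 L
The loading dose fills Vd to the target concentration; clearance is irrelevant here.
Concentration deficit ΔC = 16 − 6.9 = 9.100 mg/L
LD = Vd × ΔC / F = 360.0 × 9.100 / 0.89 = 3681 mg

3680 mg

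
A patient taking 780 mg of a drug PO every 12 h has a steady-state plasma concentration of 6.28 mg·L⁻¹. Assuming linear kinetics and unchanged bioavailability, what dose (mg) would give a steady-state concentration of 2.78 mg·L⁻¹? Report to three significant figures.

345 mg

With linear kinetics, Css is proportional to dose rate (D/τ) at fixed clearance.
D₂ = D₁ × (Css,target / Css,current) = 780 × 2.78/6.28 = 345.3 mg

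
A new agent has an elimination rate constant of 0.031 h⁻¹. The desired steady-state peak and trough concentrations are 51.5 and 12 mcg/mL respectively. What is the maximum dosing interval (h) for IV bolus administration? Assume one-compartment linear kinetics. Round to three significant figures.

47.0 h

Between IV bolus doses, concentration decays as C = C₀·e^(−kτ), so C_peak/C_trough = e^(kτ).
τ_max = ln(C_peak/C_trough) / k = ln(51.5/12) / 0.03100 = 1.457 / 0.03100 = 47.00 h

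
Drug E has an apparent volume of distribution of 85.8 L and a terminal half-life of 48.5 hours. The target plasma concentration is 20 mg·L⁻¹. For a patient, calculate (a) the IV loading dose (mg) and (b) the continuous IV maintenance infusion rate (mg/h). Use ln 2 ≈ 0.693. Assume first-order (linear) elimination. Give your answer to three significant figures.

(a) 1720 mg; (b) 24.5 mg/h

LD = Vd × C = 85.80 × 20 = 1716 mg
CL = 0.693 × Vd / t½ = 0.693 × 85.80 / 48.5 = 1.226 L/h
Infusion rate = CL × Css = 1.226 × 20 = 24.52 mg/h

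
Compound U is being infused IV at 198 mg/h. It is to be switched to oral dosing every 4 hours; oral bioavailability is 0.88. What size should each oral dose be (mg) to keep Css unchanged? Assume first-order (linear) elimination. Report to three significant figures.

900 mg

To maintain the same Css, the systemic dosing rate must be unchanged: F·D/τ = infusion rate.
D = rate × τ / F = 198 × 4 / 0.88 = 900.0 mg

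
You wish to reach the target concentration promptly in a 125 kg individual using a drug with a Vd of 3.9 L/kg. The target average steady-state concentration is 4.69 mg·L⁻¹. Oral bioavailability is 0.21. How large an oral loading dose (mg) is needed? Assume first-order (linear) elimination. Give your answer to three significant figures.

Vd(total) = 125 kg × 3.9 L/kg = 487.5 L
The loading dose fills Vd to the target concentration.
LD = Vd × C / F = 487.5 × 4.690 / 0.21 = 10890 mg

10900 mg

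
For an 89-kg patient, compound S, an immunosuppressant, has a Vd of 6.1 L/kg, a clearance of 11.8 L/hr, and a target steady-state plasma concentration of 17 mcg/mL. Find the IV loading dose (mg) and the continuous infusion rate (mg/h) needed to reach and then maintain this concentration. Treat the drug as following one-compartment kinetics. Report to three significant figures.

(a) 9230 mg; (b) 201 mg/h

Vd(total) = 89 kg × 6.1 L/kg = 542.9 L
Loading: fill Vd to C_target → 542.9 L × 17 mg/L = 9229 mg
Infusion rate = 11.80 L/h × 17 mg/L = 200.6 mg/h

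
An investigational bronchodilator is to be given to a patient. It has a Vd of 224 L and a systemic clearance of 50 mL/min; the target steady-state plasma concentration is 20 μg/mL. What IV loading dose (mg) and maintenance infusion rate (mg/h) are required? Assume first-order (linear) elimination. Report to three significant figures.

(a) 4480 mg; (b) 60.0 mg/h

Loading: fill Vd to C_target → 224.0 L × 20 mg/L = 4480 mg
Convert clearance: 50 mL/min × 60 min/h ÷ 1000 mL/L = 3.000 L/h
Maintenance infusion rate = CL × Css = 3.000 × 20 = 60.00 mg/h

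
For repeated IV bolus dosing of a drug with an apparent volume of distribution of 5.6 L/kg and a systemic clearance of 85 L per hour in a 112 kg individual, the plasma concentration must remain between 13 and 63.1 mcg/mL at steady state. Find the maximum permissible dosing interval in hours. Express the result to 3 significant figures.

Vd(total) = 112 kg × 5.6 L/kg = 627.2 L
k = CL / Vd = 85.00 / 627.2 = 0.1355 h⁻¹
Between IV bolus doses, concentration decays as C = C₀·e^(−kτ), so C_peak/C_trough = e^(kτ).
τ_max = ln(C_peak/C_trough) / k = ln(63.1/13) / 0.1355 = 1.580 / 0.1355 = 11.66 h

11.7 h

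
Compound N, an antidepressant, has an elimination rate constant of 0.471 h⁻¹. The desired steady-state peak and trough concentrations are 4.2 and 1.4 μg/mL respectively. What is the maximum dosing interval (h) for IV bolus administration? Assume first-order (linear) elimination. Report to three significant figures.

2.33 h

Between IV bolus doses, concentration decays as C = C₀·e^(−kτ), so C_peak/C_trough = e^(kτ).
τ_max = ln(C_peak/C_trough) / k = ln(4.2/1.4) / 0.4710 = 1.099 / 0.4710 = 2.333 h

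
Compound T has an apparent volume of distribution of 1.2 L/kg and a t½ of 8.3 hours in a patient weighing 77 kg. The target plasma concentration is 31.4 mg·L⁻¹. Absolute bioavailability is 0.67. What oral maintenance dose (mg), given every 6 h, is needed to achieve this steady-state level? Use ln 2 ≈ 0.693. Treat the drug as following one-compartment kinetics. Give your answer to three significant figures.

Vd(total) = 77 kg × 1.2 L/kg = 92.40 L
CL = 0.693 × Vd / t½ = 0.693 × 92.40 / 8.3 = 7.715 L/h
D = CL × Css × τ / F = 7.715 × 31.4 × 6 / 0.67 = 2169 mg

2170 mg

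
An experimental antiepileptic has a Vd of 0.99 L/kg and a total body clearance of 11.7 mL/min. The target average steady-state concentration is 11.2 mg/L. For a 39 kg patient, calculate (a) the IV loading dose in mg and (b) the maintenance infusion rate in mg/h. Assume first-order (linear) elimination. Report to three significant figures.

(a) 432 mg; (b) 7.86 mg/h

Total Vd = 0.99 × 39 = 38.61 L
LD = Vd · C_target = 38.61 × 11.2 = 432.4 mg
CL = 11.7 mL/min × 60/1000 = 0.7020 L/h
Infusion rate = 0.7020 L/h × 11.2 mg/L = 7.862 mg/h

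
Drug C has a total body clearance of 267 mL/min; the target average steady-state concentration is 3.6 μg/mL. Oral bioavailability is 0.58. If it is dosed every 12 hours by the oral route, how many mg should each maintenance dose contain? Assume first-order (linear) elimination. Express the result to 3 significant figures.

1190 mg

Convert clearance: 267 mL/min × 60 min/h ÷ 1000 mL/L = 16.02 L/h
At steady state, dose per interval replaces the amount cleared in that interval: F·D/τ = CL·Css.
D = CL × Css × τ / F = 16.02 × 3.6 × 12 / 0.58 = 1193 mg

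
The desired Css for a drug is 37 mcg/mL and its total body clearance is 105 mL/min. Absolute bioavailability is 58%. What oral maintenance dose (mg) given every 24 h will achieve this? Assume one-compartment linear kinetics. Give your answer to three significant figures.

9650 mg

CL = 105 mL/min = 105 × 0.06 = 6.300 L/h
At steady state, dose per interval replaces the amount cleared in that interval: F·D/τ = CL·Css.
D = CL × Css × τ / F = 6.300 × 37 × 24 / 0.58 = 9646 mg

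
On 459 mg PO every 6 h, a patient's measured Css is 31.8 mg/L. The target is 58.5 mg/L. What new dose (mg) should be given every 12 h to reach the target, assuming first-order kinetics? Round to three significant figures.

For first-order elimination, Css ∝ F·D/(CL·τ); F and CL are unchanged, so Css ∝ D/τ.
D₂ = D₁ × (Css,target / Css,current) × (τ₂/τ₁) = 459 × (58.5/31.8) × (12/6) = 1689 mg

1690 mg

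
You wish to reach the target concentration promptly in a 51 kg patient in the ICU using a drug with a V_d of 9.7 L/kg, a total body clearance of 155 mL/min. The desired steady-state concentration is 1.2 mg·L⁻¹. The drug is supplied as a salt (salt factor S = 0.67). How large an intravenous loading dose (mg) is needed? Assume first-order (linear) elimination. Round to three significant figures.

Total Vd = 9.7 × 51 = 494.7 L
LD = Vd × C / S = 494.7 × 1.200 / 0.67 = 886.0 mg

886 mg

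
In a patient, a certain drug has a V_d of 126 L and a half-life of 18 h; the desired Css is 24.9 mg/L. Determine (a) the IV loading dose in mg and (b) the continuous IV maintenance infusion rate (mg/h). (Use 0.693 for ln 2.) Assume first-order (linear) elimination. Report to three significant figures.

LD = Vd × C = 126.0 × 24.9 = 3137 mg
CL = 0.693 × Vd / t½ = 0.693 × 126.0 / 18 = 4.851 L/h
Infusion rate = CL × Css = 4.851 × 24.9 = 120.8 mg/h

(a) 3140 mg; (b) 121 mg/h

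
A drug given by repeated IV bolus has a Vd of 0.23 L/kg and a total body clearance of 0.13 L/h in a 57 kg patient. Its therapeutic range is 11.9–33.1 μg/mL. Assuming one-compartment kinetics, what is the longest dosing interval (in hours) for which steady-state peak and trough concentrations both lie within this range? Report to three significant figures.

Total Vd = 0.23 × 57 = 13.11 L
k = CL / Vd = 0.1300 / 13.11 = 0.009916 h⁻¹
Between IV bolus doses, concentration decays as C = C₀·e^(−kτ), so C_peak/C_trough = e^(kτ).
τ_max = ln(C_peak/C_trough) / k = ln(33.1/11.9) / 0.009916 = 1.023 / 0.009916 = 103.2 h

103 h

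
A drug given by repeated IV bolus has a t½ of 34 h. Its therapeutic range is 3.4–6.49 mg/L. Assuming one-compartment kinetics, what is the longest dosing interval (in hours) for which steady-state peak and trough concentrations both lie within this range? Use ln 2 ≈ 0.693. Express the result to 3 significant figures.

k = 0.693 / t½ = 0.693 / 34 = 0.02038 h⁻¹
Between IV bolus doses, concentration decays as C = C₀·e^(−kτ), so C_peak/C_trough = e^(kτ).
τ_max = ln(C_peak/C_trough) / k = ln(6.49/3.4) / 0.02038 = 0.6465 / 0.02038 = 31.72 h

31.7 h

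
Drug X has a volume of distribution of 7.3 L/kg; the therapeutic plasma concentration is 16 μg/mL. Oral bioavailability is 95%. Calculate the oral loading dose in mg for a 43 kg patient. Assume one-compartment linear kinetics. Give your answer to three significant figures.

5290 mg

Vd(total) = 43 kg × 7.3 L/kg = 313.9 L
LD = Vd × C / F = 313.9 × 16.00 / 0.95 = 5287 mg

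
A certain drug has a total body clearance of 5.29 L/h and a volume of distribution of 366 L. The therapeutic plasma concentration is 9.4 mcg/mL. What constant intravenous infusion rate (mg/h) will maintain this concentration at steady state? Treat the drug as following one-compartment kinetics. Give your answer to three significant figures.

49.7 mg/h

Rate = CL × Css = 5.290 × 9.4 = 49.73 mg/h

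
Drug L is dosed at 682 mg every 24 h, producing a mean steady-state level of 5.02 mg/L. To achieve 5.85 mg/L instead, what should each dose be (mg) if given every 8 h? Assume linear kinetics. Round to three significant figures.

265 mg

With linear kinetics, Css is proportional to dose rate (D/τ) at fixed clearance.
D₂ = D₁ × (Css,target / Css,current) × (τ₂/τ₁) = 682 × (5.85/5.02) × (8/24) = 264.9 mg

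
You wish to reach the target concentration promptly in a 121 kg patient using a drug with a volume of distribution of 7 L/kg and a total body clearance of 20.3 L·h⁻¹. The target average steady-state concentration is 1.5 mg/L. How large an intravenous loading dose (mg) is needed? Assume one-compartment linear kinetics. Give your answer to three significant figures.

Total Vd = 7 × 121 = 847.0 L
Loading dose depends on Vd (not clearance): it fills the distribution volume.
LD = Vd × C = 847.0 × 1.500 = 1271 mg

1270 mg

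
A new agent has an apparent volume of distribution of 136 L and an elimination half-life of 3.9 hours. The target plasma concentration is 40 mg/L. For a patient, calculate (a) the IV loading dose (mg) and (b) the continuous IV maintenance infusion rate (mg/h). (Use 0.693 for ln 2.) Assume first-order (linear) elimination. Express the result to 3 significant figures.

(a) 5440 mg; (b) 967 mg/h

LD = Vd × C = 136.0 × 40 = 5440 mg
CL = 0.693 × Vd / t½ = 0.693 × 136.0 / 3.9 = 24.17 L/h
Infusion rate = CL × Css = 24.17 × 40 = 966.8 mg/h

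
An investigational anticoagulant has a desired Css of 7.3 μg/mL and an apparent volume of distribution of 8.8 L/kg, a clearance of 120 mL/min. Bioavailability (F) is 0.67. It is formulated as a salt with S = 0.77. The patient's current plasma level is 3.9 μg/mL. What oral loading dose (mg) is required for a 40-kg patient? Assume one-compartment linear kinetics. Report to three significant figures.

Vd = 8.8 L/kg × 40 kg = 352.0 L
Concentration deficit ΔC = 7.3 − 3.9 = 3.400 mg/L
LD = Vd × ΔC / F / S = 352.0 × 3.400 / 0.67 / 0.77 = 2320 mg

2320 mg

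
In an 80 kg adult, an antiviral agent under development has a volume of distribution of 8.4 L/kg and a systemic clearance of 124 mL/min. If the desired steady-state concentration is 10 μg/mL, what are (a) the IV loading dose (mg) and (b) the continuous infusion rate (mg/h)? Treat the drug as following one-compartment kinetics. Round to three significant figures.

(a) 6720 mg; (b) 74.4 mg/h

Vd(total) = 80 kg × 8.4 L/kg = 672.0 L
LD = Vd · C_target = 672.0 × 10 = 6720 mg
CL = 124 mL/min = 124 × 0.06 = 7.440 L/h
Infusion rate = 7.440 L/h × 10 mg/L = 74.40 mg/h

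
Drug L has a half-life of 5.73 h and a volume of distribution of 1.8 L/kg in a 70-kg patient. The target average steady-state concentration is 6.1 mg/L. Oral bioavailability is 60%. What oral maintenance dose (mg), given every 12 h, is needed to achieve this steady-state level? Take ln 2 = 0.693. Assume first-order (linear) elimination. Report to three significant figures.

Vd(total) = 70 kg × 1.8 L/kg = 126.0 L
CL = ln 2 · Vd / t½ = 0.693 × 126.0 / 5.73 = 15.24 L/h
D = CL × Css × τ / F = 15.24 × 6.1 × 12 / 0.6 = 1859 mg

1860 mg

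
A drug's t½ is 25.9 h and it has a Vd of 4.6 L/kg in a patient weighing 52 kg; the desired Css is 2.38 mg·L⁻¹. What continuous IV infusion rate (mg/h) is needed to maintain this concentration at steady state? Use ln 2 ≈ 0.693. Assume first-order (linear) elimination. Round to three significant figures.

Total Vd = 4.6 × 52 = 239.2 L
CL = ln 2 · Vd / t½ = 0.693 × 239.2 / 25.9 = 6.400 L/h
Infusion rate = CL × Css = 6.400 × 2.38 = 15.23 mg/h

15.2 mg/h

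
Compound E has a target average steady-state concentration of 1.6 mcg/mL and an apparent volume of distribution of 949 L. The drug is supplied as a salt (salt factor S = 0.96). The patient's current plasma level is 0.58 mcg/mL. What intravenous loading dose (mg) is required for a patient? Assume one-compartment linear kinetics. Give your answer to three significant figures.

Concentration deficit ΔC = 1.6 − 0.58 = 1.020 mg/L
LD = Vd × ΔC / S = 949.0 × 1.020 / 0.96 = 1008 mg

1010 mg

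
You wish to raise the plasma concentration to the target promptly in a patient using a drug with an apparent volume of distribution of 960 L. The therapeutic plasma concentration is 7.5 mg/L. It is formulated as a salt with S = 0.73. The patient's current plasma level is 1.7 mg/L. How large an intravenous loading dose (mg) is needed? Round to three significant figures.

7630 mg

Concentration deficit ΔC = 7.5 − 1.7 = 5.800 mg/L
LD = Vd × ΔC / S = 960.0 × 5.800 / 0.73 = 7627 mg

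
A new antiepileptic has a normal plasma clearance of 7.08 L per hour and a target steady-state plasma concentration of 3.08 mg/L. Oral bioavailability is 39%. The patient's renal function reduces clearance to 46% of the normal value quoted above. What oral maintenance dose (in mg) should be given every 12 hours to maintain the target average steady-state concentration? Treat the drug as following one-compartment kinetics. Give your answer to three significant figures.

Patient clearance = 0.46 × 7.080 = 3.257 L/h
D = CL × Css × τ / F = 3.257 × 3.08 × 12 / 0.39 = 308.7 mg

309 mg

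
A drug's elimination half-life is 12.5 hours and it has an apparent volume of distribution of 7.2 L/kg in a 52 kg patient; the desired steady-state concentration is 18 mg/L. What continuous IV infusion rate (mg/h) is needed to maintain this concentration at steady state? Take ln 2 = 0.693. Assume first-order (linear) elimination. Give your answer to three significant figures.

Vd(total) = 52 kg × 7.2 L/kg = 374.4 L
k = 0.693/12.5 = 0.05544 h⁻¹, so CL = k·Vd = 0.05544 × 374.4 = 20.76 L/h
Infusion rate = CL × Css = 20.76 × 18 = 373.7 mg/h

374 mg/h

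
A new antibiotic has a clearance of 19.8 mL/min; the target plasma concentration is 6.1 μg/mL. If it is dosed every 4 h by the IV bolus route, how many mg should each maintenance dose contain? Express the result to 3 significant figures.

CL = 19.8 mL/min × 60/1000 = 1.188 L/h
D = CL × Css × τ = 1.188 × 6.1 × 4 = 28.99 mg

29.0 mg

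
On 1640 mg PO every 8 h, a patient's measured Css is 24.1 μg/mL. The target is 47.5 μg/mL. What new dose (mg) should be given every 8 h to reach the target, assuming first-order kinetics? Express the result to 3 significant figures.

With linear kinetics, Css is proportional to dose rate (D/τ) at fixed clearance.
D₂ = D₁ × (Css,target / Css,current) = 1640 × 47.5/24.1 = 3232 mg

3230 mg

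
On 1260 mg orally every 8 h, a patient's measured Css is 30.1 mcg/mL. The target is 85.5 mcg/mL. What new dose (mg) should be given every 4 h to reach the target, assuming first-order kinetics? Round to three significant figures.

With linear kinetics, Css is proportional to dose rate (D/τ) at fixed clearance.
D₂ = D₁ × (Css,target / Css,current) × (τ₂/τ₁) = 1260 × (85.5/30.1) × (4/8) = 1790 mg

1790 mg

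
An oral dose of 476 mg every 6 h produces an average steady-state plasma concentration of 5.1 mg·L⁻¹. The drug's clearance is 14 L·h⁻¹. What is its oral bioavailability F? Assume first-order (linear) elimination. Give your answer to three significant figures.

0.900

F·D/τ = CL·Css at steady state → F = CL·Css·τ / D.
F = 14 × 5.1 × 6 / 476 = 0.900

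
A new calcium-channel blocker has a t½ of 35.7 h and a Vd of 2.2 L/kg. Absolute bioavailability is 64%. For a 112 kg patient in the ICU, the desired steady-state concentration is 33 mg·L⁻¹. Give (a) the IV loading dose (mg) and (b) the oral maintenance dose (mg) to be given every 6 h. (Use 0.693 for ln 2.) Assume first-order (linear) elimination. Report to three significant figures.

(a) 8130 mg; (b) 1480 mg

Vd(total) = 112 kg × 2.2 L/kg = 246.4 L
LD = Vd × C = 246.4 × 33 = 8131 mg
CL = 0.693 × Vd / t½ = 0.693 × 246.4 / 35.7 = 4.783 L/h
D = CL × Css × τ / F = 4.783 × 33 × 6 / 0.64 = 1480 mg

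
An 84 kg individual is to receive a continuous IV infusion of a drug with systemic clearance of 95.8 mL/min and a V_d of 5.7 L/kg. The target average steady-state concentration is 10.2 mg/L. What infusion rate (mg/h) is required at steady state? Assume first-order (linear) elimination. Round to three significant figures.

CL = 95.8 mL/min = 95.8 × 0.06 = 5.748 L/h
Rate = CL × Css = 5.748 × 10.2 = 58.63 mg/h

58.6 mg/h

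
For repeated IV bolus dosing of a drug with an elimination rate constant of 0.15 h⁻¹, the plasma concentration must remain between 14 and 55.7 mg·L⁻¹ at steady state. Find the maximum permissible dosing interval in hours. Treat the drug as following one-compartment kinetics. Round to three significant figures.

9.21 h

Between IV bolus doses, concentration decays as C = C₀·e^(−kτ), so C_peak/C_trough = e^(kτ).
τ_max = ln(C_peak/C_trough) / k = ln(55.7/14) / 0.1500 = 1.381 / 0.1500 = 9.207 h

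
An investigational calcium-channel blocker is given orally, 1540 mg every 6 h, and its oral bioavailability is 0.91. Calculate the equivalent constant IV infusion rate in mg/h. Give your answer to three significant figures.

234 mg/h

Equivalent systemic input: infusion rate = F·D/τ.
Rate = 0.91 × 1540 / 6 = 233.6 mg/h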